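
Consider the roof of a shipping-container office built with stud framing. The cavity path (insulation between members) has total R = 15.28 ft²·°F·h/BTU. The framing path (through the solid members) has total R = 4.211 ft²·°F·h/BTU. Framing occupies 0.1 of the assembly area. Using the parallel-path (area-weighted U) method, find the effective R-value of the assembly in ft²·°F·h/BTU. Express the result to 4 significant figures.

U_eff = 0.9/15.28 + 0.1/4.211 = 0.058901 + 0.023747 = 0.082648
R_eff = 1/U_eff = 12.1 ft²·°F·h/BTU

12.10 ft²·°F·h/BTU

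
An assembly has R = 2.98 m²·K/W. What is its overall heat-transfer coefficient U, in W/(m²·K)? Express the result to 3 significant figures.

0.336 W/(m²·K)

U = 1/R = 1/2.98 = 0.3356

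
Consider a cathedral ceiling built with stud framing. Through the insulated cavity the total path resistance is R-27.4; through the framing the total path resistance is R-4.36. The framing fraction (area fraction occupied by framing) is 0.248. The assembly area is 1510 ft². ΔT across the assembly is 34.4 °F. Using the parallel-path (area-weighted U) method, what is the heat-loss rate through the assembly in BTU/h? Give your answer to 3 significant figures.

U_eff = 0.752/27.4 + 0.248/4.36 = 0.02745 + 0.05688 = 0.08433
R_eff = 1/U_eff = 11.86 ft²·°F·h/BTU
Q = 1510 × 34.4 / 11.86 = 4380 BTU/h

4380 BTU/h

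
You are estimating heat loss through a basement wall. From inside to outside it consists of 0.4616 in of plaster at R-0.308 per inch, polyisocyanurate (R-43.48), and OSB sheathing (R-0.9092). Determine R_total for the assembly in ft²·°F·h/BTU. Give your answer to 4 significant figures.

44.53 ft²·°F·h/BTU

0.4616 × 0.308 = 0.14217
R_total = 0.14217 + 43.48 + 0.9092 = 44.531 ft²·°F·h/BTU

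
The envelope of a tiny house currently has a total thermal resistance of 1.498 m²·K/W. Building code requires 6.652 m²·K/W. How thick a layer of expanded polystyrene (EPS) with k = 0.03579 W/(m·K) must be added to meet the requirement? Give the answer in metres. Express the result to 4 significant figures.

0.1845 m

ΔR = 6.652 − 1.498 = 5.154 m²·K/W
L = ΔR × k = 5.154 × 0.03579 = 0.18446 m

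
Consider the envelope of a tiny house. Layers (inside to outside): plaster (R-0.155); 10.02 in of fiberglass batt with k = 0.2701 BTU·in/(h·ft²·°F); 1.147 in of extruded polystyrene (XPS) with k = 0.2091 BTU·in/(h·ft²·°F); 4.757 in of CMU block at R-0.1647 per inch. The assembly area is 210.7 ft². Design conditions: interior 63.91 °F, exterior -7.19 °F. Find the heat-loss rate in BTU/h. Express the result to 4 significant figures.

10.02/0.2701 = 37.097
1.147/0.2091 = 5.4854
4.757 × 0.1647 = 0.78348
R_total = 0.155 + 37.097 + 5.4854 + 0.78348 = 43.521 ft²·°F·h/BTU
Q = A·ΔT/R = 210.7 × (63.91 − (-7.19)) / 43.521 = 344.22 BTU/h

344.2 BTU/h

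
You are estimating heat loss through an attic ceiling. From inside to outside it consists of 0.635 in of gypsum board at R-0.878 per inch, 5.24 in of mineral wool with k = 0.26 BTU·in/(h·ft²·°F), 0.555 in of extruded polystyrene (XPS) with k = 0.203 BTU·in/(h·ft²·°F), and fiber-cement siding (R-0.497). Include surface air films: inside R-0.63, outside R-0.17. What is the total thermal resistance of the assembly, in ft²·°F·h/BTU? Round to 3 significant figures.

0.635 × 0.878 = 0.5575
5.24/0.26 = 20.15
0.555/0.203 = 2.734
R_total = 0.63 + 0.5575 + 20.15 + 2.734 + 0.497 + 0.17 = 24.74 ft²·°F·h/BTU

24.7 ft²·°F·h/BTU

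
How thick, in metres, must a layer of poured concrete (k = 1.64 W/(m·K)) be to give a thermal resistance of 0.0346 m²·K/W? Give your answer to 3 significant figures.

L = R·k = 0.0346 × 1.64 = 0.05674 m

0.0567 m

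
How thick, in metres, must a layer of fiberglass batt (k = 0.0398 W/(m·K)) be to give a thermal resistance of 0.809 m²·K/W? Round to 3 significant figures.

L = R·k = 0.809 × 0.0398 = 0.0322 m

0.0322 m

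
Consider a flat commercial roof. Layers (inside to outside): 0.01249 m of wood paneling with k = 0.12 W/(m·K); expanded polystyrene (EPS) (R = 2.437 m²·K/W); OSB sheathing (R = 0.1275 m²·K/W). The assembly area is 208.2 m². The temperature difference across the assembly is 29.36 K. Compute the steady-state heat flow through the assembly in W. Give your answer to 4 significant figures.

0.01249/0.12 = 0.10408
R_total = 0.10408 + 2.437 + 0.1275 = 2.6686 m²·K/W
Q = A·ΔT/R = 208.2 × 29.36 / 2.6686 = 2290.6 W

2291 W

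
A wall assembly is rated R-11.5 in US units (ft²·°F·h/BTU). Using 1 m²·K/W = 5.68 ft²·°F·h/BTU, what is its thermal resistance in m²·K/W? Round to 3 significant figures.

R_SI = 11.5/5.68 = 2.025

2.02 m²·K/W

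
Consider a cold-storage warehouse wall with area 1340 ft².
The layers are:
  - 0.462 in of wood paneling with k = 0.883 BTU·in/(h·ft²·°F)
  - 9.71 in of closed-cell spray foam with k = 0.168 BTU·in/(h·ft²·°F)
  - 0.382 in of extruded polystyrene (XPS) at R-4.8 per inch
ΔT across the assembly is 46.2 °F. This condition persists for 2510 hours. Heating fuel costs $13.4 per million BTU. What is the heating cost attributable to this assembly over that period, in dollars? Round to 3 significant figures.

0.462/0.883 = 0.5232
9.71/0.168 = 57.8
0.382 × 4.8 = 1.834
R_total = 0.5232 + 57.8 + 1.834 = 60.15 ft²·°F·h/BTU
Q = 1340 × 46.2 / 60.15 = 1029 BTU/h
E = 1029 × 2510 = 2583000 BTU
Cost = 2583000/10⁶ × 13.4 = $34.61

34.6 dollars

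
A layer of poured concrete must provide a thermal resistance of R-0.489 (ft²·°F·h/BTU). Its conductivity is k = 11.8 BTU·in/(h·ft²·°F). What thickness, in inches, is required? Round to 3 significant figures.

5.77 in

L = R × k = 0.489 × 11.8 = 5.77 in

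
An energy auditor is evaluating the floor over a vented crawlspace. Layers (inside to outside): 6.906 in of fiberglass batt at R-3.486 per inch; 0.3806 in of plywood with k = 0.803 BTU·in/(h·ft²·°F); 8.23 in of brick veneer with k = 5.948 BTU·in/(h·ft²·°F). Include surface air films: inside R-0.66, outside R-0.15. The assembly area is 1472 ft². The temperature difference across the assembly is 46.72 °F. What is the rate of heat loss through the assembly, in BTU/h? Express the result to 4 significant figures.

6.906 × 3.486 = 24.074
0.3806/0.803 = 0.47397
8.23/5.948 = 1.3837
R_total = 0.66 + 24.074 + 0.47397 + 1.3837 + 0.15 = 26.742 ft²·°F·h/BTU
Q = A·ΔT/R = 1472 × 46.72 / 26.742 = 2571.7 BTU/h

2572 BTU/h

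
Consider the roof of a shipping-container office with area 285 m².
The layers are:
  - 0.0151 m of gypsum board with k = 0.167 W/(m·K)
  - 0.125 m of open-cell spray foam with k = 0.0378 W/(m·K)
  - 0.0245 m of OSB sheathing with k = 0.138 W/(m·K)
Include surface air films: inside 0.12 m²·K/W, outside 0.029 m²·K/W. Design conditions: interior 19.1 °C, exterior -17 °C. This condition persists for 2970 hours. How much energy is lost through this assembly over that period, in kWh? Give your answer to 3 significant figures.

8210 kWh

0.0151/0.167 = 0.09042
0.125/0.0378 = 3.307
0.0245/0.138 = 0.1775
R_total = 0.12 + 0.09042 + 3.307 + 0.1775 + 0.029 = 3.724 m²·K/W
Q = 285 × (19.1 − (-17)) / 3.724 = 2763 W
E = 2763 W × 2970 h / 1000 = 8206 kWh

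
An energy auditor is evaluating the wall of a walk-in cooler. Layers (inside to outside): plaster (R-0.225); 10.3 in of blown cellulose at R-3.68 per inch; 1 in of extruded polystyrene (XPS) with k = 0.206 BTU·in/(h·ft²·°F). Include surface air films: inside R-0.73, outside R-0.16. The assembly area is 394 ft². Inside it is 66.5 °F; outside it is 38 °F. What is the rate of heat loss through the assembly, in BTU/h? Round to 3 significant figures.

256 BTU/h

10.3 × 3.68 = 37.9
1/0.206 = 4.854
R_total = 0.73 + 0.225 + 37.9 + 4.854 + 0.16 = 43.87 ft²·°F·h/BTU
Q = A·ΔT/R = 394 × (66.5 − 38) / 43.87 = 255.9 BTU/h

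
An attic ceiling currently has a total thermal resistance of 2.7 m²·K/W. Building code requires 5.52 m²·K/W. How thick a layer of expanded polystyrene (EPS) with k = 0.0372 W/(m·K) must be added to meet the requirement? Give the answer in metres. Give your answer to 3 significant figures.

0.105 m

ΔR = 5.52 − 2.7 = 2.82 m²·K/W
L = ΔR × k = 2.82 × 0.0372 = 0.1049 m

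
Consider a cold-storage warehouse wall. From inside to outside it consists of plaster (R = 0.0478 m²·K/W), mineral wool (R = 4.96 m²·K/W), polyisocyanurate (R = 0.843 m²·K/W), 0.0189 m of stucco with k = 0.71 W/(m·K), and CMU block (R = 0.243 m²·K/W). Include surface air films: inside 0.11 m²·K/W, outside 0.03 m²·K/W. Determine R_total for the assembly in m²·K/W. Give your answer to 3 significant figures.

6.26 m²·K/W

0.0189/0.71 = 0.02662
R_total = 0.11 + 0.0478 + 4.96 + 0.843 + 0.02662 + 0.243 + 0.03 = 6.26 m²·K/W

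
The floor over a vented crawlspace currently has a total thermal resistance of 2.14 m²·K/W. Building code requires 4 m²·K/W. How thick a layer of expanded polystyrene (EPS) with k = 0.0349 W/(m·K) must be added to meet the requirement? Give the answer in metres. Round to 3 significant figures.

0.0649 m

ΔR = 4 − 2.14 = 1.86 m²·K/W
L = ΔR × k = 1.86 × 0.0349 = 0.06491 m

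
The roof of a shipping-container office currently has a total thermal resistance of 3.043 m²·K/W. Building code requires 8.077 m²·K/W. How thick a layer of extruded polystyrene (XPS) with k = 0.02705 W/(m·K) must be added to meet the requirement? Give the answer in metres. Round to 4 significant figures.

0.1362 m

ΔR = 8.077 − 3.043 = 5.034 m²·K/W
L = ΔR × k = 5.034 × 0.02705 = 0.13617 m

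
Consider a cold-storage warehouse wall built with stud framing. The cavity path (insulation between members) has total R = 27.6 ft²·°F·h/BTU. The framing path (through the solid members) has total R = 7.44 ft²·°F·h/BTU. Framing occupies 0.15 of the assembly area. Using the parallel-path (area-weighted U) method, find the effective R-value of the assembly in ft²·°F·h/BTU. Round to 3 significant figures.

19.6 ft²·°F·h/BTU

U_eff = 0.85/27.6 + 0.15/7.44 = 0.0308 + 0.02016 = 0.05096
R_eff = 1/U_eff = 19.62 ft²·°F·h/BTU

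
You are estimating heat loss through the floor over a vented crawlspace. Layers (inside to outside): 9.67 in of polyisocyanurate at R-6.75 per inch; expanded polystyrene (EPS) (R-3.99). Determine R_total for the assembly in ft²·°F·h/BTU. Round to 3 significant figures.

9.67 × 6.75 = 65.27
R_total = 65.27 + 3.99 = 69.26 ft²·°F·h/BTU

69.3 ft²·°F·h/BTU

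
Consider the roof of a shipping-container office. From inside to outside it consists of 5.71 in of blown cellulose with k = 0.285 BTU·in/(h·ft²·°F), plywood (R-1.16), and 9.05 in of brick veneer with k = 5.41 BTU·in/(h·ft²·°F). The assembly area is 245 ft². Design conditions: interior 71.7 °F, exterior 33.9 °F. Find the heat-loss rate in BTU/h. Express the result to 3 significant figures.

405 BTU/h

5.71/0.285 = 20.04
9.05/5.41 = 1.673
R_total = 20.04 + 1.16 + 1.673 = 22.87 ft²·°F·h/BTU
Q = A·ΔT/R = 245 × (71.7 − 33.9) / 22.87 = 405 BTU/h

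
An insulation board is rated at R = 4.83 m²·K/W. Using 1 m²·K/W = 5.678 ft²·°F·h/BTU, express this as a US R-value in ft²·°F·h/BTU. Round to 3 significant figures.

27.4 ft²·°F·h/BTU

R_US = 4.83 × 5.678 = 27.42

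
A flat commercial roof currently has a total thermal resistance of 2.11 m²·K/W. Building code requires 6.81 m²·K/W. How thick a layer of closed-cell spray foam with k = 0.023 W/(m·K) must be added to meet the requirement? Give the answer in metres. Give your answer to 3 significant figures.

0.108 m

ΔR = 6.81 − 2.11 = 4.7 m²·K/W
L = ΔR × k = 4.7 × 0.023 = 0.1081 m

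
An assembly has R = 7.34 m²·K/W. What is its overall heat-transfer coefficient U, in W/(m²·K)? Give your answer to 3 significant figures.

0.136 W/(m²·K)

U = 1/R = 1/7.34 = 0.1362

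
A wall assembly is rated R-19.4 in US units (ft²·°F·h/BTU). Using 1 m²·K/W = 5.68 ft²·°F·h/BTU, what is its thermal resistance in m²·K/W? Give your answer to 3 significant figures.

R_SI = 19.4/5.68 = 3.415

3.42 m²·K/W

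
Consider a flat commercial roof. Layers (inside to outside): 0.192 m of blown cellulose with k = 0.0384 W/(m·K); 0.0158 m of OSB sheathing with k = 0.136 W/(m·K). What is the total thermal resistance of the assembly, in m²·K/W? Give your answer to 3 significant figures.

5.12 m²·K/W

0.192/0.0384 = 5
0.0158/0.136 = 0.1162
R_total = 5 + 0.1162 = 5.116 m²·K/W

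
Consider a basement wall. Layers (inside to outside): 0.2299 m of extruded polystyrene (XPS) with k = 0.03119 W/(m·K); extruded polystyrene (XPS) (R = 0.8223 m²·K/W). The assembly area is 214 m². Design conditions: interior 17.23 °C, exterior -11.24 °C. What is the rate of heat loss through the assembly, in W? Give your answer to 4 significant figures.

743.6 W

0.2299/0.03119 = 7.371
R_total = 7.371 + 0.8223 = 8.1933 m²·K/W
Q = A·ΔT/R = 214 × (17.23 − (-11.24)) / 8.1933 = 743.61 W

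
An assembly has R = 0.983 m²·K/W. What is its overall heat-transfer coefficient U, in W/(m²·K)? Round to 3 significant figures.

U = 1/R = 1/0.983 = 1.017

1.02 W/(m²·K)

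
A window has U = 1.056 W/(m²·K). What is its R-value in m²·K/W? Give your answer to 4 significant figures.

R = 1/U = 1/1.056 = 0.94697

0.9470 m²·K/W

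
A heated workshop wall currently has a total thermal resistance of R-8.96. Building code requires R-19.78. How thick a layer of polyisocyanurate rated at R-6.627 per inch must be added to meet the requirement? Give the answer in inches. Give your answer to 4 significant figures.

ΔR = 19.78 − 8.96 = 10.82 ft²·°F·h/BTU
L = ΔR / (R/in) = 10.82/6.627 = 1.6327 in

1.633 in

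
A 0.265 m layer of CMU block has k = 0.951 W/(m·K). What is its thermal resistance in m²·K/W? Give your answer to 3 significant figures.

0.279 m²·K/W

R = L/k = 0.265/0.951 = 0.2787 m²·K/W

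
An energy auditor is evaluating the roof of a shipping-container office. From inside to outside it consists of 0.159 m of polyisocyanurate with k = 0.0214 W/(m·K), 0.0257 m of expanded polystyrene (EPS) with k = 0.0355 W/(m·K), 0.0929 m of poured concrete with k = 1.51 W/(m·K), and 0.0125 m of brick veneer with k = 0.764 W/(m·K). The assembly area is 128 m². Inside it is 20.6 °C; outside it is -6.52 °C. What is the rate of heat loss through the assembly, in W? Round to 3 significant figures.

422 W

0.159/0.0214 = 7.43
0.0257/0.0355 = 0.7239
0.0929/1.51 = 0.06152
0.0125/0.764 = 0.01636
R_total = 7.43 + 0.7239 + 0.06152 + 0.01636 = 8.232 m²·K/W
Q = A·ΔT/R = 128 × (20.6 − (-6.52)) / 8.232 = 421.7 W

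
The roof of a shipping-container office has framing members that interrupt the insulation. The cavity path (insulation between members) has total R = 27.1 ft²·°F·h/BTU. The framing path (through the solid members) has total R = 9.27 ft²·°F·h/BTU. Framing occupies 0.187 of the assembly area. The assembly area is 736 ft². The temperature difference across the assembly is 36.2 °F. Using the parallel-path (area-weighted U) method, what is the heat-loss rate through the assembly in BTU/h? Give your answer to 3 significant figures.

U_eff = 0.813/27.1 + 0.187/9.27 = 0.03 + 0.02017 = 0.05017
R_eff = 1/U_eff = 19.93 ft²·°F·h/BTU
Q = 736 × 36.2 / 19.93 = 1337 BTU/h

1340 BTU/h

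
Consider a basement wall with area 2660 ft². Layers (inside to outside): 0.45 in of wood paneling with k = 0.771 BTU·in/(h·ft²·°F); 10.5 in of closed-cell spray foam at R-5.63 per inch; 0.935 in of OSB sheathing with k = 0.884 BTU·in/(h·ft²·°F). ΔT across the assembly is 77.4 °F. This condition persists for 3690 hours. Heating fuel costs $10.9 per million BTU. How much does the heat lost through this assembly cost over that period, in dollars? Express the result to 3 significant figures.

136 dollars

0.45/0.771 = 0.5837
10.5 × 5.63 = 59.12
0.935/0.884 = 1.058
R_total = 0.5837 + 59.12 + 1.058 = 60.76 ft²·°F·h/BTU
Q = 2660 × 77.4 / 60.76 = 3389 BTU/h
E = 3389 × 3690 = 12500000 BTU
Cost = 12500000/10⁶ × 10.9 = $136.3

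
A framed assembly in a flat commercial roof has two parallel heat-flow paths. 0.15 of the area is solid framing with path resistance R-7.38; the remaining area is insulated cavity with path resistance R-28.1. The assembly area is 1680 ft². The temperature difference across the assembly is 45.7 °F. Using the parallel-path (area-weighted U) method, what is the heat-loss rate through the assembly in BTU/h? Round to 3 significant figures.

U_eff = 0.85/28.1 + 0.15/7.38 = 0.03025 + 0.02033 = 0.05057
R_eff = 1/U_eff = 19.77 ft²·°F·h/BTU
Q = 1680 × 45.7 / 19.77 = 3883 BTU/h

3880 BTU/h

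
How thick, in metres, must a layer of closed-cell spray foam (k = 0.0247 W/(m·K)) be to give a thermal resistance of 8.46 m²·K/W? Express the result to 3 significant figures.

0.209 m

L = R·k = 8.46 × 0.0247 = 0.209 m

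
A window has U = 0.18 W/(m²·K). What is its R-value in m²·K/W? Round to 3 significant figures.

R = 1/U = 1/0.18 = 5.556

5.56 m²·K/W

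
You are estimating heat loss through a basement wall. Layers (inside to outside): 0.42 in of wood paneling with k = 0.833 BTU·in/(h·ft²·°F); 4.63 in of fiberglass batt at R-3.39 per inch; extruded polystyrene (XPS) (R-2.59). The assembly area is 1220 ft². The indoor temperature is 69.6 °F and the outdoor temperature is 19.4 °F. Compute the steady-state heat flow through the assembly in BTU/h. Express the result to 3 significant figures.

3260 BTU/h

0.42/0.833 = 0.5042
4.63 × 3.39 = 15.7
R_total = 0.5042 + 15.7 + 2.59 = 18.79 ft²·°F·h/BTU
Q = A·ΔT/R = 1220 × (69.6 − 19.4) / 18.79 = 3259 BTU/h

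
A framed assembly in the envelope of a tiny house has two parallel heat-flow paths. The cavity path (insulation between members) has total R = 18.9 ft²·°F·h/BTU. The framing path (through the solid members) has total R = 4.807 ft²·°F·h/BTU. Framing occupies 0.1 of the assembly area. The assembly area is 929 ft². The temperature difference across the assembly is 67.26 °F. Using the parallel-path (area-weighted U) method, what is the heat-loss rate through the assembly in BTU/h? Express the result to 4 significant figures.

U_eff = 0.9/18.9 + 0.1/4.807 = 0.047619 + 0.020803 = 0.068422
R_eff = 1/U_eff = 14.615 ft²·°F·h/BTU
Q = 929 × 67.26 / 14.615 = 4275.3 BTU/h

4275 BTU/h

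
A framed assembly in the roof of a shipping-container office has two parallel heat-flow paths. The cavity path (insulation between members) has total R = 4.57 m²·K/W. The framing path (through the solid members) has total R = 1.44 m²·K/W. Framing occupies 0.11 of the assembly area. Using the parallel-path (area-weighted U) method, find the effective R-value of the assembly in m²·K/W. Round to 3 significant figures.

U_eff = 0.89/4.57 + 0.11/1.44 = 0.1947 + 0.07639 = 0.2711
R_eff = 1/U_eff = 3.688 m²·K/W

3.69 m²·K/W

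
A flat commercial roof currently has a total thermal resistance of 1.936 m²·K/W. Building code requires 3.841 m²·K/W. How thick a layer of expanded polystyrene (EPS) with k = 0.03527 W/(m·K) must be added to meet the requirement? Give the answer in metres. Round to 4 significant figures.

0.06719 m

ΔR = 3.841 − 1.936 = 1.905 m²·K/W
L = ΔR × k = 1.905 × 0.03527 = 0.067189 m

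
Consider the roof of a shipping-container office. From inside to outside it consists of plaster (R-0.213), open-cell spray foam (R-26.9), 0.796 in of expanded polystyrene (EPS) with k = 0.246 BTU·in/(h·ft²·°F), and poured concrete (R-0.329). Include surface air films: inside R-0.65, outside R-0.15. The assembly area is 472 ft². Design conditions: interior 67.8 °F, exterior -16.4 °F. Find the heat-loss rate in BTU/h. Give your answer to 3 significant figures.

0.796/0.246 = 3.236
R_total = 0.65 + 0.213 + 26.9 + 3.236 + 0.329 + 0.15 = 31.48 ft²·°F·h/BTU
Q = A·ΔT/R = 472 × (67.8 − (-16.4)) / 31.48 = 1263 BTU/h

1260 BTU/h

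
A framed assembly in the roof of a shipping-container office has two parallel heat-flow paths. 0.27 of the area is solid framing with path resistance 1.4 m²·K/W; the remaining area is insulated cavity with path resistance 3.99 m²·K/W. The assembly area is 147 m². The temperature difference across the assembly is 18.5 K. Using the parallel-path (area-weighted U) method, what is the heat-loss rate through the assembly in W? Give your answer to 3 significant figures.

U_eff = 0.73/3.99 + 0.27/1.4 = 0.183 + 0.1929 = 0.3758
R_eff = 1/U_eff = 2.661 m²·K/W
Q = 147 × 18.5 / 2.661 = 1022 W

1020 W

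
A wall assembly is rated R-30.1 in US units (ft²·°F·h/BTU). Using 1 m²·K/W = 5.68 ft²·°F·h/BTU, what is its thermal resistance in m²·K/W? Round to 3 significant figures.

R_SI = 30.1/5.68 = 5.299

5.30 m²·K/W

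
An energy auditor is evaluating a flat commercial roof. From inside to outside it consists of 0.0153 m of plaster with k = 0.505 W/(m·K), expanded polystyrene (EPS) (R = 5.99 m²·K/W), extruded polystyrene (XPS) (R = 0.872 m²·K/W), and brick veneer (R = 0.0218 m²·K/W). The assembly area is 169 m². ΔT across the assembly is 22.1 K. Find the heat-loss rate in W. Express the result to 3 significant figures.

0.0153/0.505 = 0.0303
R_total = 0.0303 + 5.99 + 0.872 + 0.0218 = 6.914 m²·K/W
Q = A·ΔT/R = 169 × 22.1 / 6.914 = 540.2 W

540 W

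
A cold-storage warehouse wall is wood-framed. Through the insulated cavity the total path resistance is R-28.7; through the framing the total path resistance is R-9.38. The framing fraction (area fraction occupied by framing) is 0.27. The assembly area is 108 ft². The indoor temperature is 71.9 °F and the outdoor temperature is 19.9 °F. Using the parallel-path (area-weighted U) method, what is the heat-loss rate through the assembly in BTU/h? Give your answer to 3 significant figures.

U_eff = 0.73/28.7 + 0.27/9.38 = 0.02544 + 0.02878 = 0.05422
R_eff = 1/U_eff = 18.44 ft²·°F·h/BTU
Q = 108 × (71.9 − 19.9) / 18.44 = 304.5 BTU/h

305 BTU/h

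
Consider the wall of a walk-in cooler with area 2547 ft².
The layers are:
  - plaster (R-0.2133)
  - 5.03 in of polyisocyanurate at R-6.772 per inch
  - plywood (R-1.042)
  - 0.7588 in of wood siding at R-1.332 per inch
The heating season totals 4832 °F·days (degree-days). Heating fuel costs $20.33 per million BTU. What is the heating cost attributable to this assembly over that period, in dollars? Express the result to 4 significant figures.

5.03 × 6.772 = 34.063
0.7588 × 1.332 = 1.0107
R_total = 0.2133 + 34.063 + 1.042 + 1.0107 = 36.329 ft²·°F·h/BTU
E = A × HDD × 24 / R = 2547 × 4832 × 24 / 36.329 = 8130400 BTU
Cost = 8130400/10⁶ × 20.33 = $165.29

165.3 dollars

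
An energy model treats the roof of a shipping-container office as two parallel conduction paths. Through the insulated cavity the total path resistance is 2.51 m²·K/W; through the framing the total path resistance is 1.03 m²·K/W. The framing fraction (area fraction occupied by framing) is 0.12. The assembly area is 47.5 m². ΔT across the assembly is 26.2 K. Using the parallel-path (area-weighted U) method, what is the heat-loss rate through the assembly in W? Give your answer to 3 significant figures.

581 W

U_eff = 0.88/2.51 + 0.12/1.03 = 0.3506 + 0.1165 = 0.4671
R_eff = 1/U_eff = 2.141 m²·K/W
Q = 47.5 × 26.2 / 2.141 = 581.3 W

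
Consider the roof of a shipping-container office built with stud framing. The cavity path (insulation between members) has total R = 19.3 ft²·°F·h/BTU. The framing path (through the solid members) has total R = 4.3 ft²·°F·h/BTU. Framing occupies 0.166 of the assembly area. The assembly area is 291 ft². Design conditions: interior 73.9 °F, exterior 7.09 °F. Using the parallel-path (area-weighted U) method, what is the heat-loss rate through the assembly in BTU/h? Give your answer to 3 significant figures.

U_eff = 0.834/19.3 + 0.166/4.3 = 0.04321 + 0.0386 = 0.08182
R_eff = 1/U_eff = 12.22 ft²·°F·h/BTU
Q = 291 × (73.9 − 7.09) / 12.22 = 1591 BTU/h

1590 BTU/h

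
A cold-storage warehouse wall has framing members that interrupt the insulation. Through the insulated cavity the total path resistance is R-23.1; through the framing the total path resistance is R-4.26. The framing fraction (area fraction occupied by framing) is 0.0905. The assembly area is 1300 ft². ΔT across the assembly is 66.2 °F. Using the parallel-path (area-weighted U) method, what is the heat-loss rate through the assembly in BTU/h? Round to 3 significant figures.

U_eff = 0.9095/23.1 + 0.0905/4.26 = 0.03937 + 0.02124 = 0.06062
R_eff = 1/U_eff = 16.5 ft²·°F·h/BTU
Q = 1300 × 66.2 / 16.5 = 5217 BTU/h

5220 BTU/h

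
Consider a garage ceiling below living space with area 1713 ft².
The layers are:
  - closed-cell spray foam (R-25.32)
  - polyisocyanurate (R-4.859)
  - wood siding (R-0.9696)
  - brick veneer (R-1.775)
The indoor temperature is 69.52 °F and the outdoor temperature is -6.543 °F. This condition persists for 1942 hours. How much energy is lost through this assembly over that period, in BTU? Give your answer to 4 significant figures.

7686000 BTU

R_total = 25.32 + 4.859 + 0.9696 + 1.775 = 32.924 ft²·°F·h/BTU
Q = 1713 × (69.52 − (-6.543)) / 32.924 = 3957.5 BTU/h
E = 3957.5 × 1942 = 7685500 BTU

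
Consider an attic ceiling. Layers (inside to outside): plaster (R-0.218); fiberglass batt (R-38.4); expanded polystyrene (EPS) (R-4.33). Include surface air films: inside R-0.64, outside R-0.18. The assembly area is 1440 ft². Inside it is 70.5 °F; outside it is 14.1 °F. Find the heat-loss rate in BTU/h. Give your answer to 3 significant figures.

1860 BTU/h

R_total = 0.64 + 0.218 + 38.4 + 4.33 + 0.18 = 43.77 ft²·°F·h/BTU
Q = A·ΔT/R = 1440 × (70.5 − 14.1) / 43.77 = 1856 BTU/h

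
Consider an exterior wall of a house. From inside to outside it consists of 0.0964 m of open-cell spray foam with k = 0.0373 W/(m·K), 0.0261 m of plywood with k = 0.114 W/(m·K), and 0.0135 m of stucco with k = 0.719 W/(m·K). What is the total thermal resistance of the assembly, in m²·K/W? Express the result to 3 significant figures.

0.0964/0.0373 = 2.584
0.0261/0.114 = 0.2289
0.0135/0.719 = 0.01878
R_total = 2.584 + 0.2289 + 0.01878 = 2.832 m²·K/W

2.83 m²·K/W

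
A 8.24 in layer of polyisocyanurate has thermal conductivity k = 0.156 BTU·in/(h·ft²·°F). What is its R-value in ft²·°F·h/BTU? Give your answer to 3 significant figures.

52.8 ft²·°F·h/BTU

R = L/k = 8.24/0.156 = 52.82 ft²·°F·h/BTU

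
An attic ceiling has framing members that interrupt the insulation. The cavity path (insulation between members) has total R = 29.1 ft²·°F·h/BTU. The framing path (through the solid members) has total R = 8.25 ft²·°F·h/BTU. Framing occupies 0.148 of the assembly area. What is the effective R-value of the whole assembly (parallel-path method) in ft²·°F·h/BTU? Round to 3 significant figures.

21.2 ft²·°F·h/BTU

U_eff = 0.852/29.1 + 0.148/8.25 = 0.02928 + 0.01794 = 0.04722
R_eff = 1/U_eff = 21.18 ft²·°F·h/BTU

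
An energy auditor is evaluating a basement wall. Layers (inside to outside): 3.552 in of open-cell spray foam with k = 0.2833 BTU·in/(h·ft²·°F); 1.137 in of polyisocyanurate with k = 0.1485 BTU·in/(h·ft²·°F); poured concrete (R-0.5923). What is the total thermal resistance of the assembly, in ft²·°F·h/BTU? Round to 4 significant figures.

20.79 ft²·°F·h/BTU

3.552/0.2833 = 12.538
1.137/0.1485 = 7.6566
R_total = 12.538 + 7.6566 + 0.5923 = 20.787 ft²·°F·h/BTU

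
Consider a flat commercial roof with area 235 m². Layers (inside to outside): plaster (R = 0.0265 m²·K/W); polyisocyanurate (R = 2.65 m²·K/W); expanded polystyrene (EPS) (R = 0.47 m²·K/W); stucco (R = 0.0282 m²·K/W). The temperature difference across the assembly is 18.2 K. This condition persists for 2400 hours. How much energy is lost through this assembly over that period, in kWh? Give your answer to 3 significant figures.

3230 kWh

R_total = 0.0265 + 2.65 + 0.47 + 0.0282 = 3.175 m²·K/W
Q = 235 × 18.2 / 3.175 = 1347 W
E = 1347 W × 2400 h / 1000 = 3233 kWh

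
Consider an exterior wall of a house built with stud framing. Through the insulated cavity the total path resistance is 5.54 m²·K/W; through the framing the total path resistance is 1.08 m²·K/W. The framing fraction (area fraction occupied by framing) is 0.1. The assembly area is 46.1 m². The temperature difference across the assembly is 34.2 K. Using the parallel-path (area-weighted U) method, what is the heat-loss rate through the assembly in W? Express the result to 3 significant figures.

U_eff = 0.9/5.54 + 0.1/1.08 = 0.1625 + 0.09259 = 0.255
R_eff = 1/U_eff = 3.921 m²·K/W
Q = 46.1 × 34.2 / 3.921 = 402.1 W

402 W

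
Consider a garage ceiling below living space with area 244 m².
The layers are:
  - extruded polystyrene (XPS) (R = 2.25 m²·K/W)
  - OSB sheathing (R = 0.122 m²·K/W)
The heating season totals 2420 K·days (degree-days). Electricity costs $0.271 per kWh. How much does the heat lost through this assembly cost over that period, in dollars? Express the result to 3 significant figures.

R_total = 2.25 + 0.122 = 2.372 m²·K/W
E = A × HDD × 24 / R / 1000 = 244 × 2420 × 24 / 2.372 / 1000 = 5975 kWh
Cost = 5975 × 0.271 = $1619

1620 dollars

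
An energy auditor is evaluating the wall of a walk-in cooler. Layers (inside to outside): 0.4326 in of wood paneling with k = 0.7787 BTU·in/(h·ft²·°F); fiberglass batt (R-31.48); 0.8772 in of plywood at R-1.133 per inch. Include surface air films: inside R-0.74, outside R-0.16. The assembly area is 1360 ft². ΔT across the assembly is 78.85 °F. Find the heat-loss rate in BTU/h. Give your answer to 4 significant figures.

0.4326/0.7787 = 0.55554
0.8772 × 1.133 = 0.99387
R_total = 0.74 + 0.55554 + 31.48 + 0.99387 + 0.16 = 33.929 ft²·°F·h/BTU
Q = A·ΔT/R = 1360 × 78.85 / 33.929 = 3160.6 BTU/h

3161 BTU/h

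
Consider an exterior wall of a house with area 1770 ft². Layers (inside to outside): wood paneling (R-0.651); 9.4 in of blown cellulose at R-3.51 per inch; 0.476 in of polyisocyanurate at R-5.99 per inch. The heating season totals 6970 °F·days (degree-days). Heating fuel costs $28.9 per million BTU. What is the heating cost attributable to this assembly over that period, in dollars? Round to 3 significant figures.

9.4 × 3.51 = 32.99
0.476 × 5.99 = 2.851
R_total = 0.651 + 32.99 + 2.851 = 36.5 ft²·°F·h/BTU
E = A × HDD × 24 / R = 1770 × 6970 × 24 / 36.5 = 8113000 BTU
Cost = 8113000/10⁶ × 28.9 = $234.5

234 dollars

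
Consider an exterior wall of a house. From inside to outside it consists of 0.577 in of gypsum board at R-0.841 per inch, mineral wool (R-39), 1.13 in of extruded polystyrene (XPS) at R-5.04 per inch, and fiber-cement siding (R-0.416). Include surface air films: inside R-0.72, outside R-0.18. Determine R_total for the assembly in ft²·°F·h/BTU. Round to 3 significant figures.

46.5 ft²·°F·h/BTU

0.577 × 0.841 = 0.4853
1.13 × 5.04 = 5.695
R_total = 0.72 + 0.4853 + 39 + 5.695 + 0.416 + 0.18 = 46.5 ft²·°F·h/BTU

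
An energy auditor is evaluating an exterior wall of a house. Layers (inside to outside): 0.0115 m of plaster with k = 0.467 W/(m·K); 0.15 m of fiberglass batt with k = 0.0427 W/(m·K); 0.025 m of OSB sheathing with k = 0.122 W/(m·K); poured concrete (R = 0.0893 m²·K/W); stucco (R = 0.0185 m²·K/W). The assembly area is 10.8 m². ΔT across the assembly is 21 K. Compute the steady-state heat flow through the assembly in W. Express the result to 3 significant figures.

0.0115/0.467 = 0.02463
0.15/0.0427 = 3.513
0.025/0.122 = 0.2049
R_total = 0.02463 + 3.513 + 0.2049 + 0.0893 + 0.0185 = 3.85 m²·K/W
Q = A·ΔT/R = 10.8 × 21 / 3.85 = 58.91 W

58.9 W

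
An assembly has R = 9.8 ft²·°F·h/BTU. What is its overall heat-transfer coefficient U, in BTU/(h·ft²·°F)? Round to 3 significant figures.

U = 1/R = 1/9.8 = 0.102

0.102 BTU/(h·ft²·°F)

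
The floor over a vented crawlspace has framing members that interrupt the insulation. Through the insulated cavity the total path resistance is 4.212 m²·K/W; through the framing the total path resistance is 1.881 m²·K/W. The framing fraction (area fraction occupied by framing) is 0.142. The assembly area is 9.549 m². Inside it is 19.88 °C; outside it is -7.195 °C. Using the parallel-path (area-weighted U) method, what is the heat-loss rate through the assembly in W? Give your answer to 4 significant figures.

72.18 W

U_eff = 0.858/4.212 + 0.142/1.881 = 0.2037 + 0.075492 = 0.2792
R_eff = 1/U_eff = 3.5817 m²·K/W
Q = 9.549 × (19.88 − (-7.195)) / 3.5817 = 72.183 W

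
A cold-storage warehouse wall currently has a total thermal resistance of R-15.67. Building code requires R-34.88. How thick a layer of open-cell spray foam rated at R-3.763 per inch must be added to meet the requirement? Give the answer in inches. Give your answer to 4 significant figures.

ΔR = 34.88 − 15.67 = 19.21 ft²·°F·h/BTU
L = ΔR / (R/in) = 19.21/3.763 = 5.105 in

5.105 in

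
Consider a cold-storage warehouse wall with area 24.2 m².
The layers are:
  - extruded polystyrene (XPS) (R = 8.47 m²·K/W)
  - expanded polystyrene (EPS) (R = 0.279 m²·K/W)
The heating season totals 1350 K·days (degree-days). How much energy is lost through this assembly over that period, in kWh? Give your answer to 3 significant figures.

89.6 kWh

R_total = 8.47 + 0.279 = 8.749 m²·K/W
E = A × HDD × 24 / R / 1000 = 24.2 × 1350 × 24 / 8.749 / 1000 = 89.62 kWh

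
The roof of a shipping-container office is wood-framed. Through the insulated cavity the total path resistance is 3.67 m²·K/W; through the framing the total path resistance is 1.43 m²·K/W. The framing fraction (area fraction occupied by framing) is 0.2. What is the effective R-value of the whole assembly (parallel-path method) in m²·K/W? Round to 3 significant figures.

U_eff = 0.8/3.67 + 0.2/1.43 = 0.218 + 0.1399 = 0.3578
R_eff = 1/U_eff = 2.795 m²·K/W

2.79 m²·K/W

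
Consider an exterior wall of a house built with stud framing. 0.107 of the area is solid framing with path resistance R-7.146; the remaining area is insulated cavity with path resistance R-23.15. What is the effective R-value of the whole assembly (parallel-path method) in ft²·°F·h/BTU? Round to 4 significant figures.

18.67 ft²·°F·h/BTU

U_eff = 0.893/23.15 + 0.107/7.146 = 0.038575 + 0.014973 = 0.053548
R_eff = 1/U_eff = 18.675 ft²·°F·h/BTU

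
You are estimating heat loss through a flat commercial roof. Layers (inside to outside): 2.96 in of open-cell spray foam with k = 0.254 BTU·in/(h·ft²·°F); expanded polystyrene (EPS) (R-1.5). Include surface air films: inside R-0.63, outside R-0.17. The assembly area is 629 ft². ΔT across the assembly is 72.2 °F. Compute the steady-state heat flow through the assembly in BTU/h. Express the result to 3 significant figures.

3250 BTU/h

2.96/0.254 = 11.65
R_total = 0.63 + 11.65 + 1.5 + 0.17 = 13.95 ft²·°F·h/BTU
Q = A·ΔT/R = 629 × 72.2 / 13.95 = 3255 BTU/h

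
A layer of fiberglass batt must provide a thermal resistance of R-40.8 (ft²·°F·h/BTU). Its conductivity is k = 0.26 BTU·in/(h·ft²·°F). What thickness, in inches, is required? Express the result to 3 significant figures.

L = R × k = 40.8 × 0.26 = 10.61 in

10.6 in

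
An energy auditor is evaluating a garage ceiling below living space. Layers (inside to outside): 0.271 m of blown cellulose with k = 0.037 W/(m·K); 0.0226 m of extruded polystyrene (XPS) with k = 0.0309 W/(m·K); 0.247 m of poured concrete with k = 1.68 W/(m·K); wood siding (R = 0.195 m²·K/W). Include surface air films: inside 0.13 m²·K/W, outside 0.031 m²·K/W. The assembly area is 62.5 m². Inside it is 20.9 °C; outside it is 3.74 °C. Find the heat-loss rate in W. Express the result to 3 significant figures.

125 W

0.271/0.037 = 7.324
0.0226/0.0309 = 0.7314
0.247/1.68 = 0.147
R_total = 0.13 + 7.324 + 0.7314 + 0.147 + 0.195 + 0.031 = 8.559 m²·K/W
Q = A·ΔT/R = 62.5 × (20.9 − 3.74) / 8.559 = 125.3 W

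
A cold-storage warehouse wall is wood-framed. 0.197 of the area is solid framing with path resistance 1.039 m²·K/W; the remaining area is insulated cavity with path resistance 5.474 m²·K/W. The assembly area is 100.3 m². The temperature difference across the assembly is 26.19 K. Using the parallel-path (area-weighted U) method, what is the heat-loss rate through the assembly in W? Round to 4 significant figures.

U_eff = 0.803/5.474 + 0.197/1.039 = 0.14669 + 0.18961 = 0.3363
R_eff = 1/U_eff = 2.9735 m²·K/W
Q = 100.3 × 26.19 / 2.9735 = 883.41 W

883.4 W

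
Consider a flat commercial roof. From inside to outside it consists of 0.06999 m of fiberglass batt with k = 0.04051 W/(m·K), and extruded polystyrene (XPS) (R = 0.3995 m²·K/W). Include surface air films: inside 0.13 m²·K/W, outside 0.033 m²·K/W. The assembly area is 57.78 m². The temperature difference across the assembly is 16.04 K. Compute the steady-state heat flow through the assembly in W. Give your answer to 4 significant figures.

0.06999/0.04051 = 1.7277
R_total = 0.13 + 1.7277 + 0.3995 + 0.033 = 2.2902 m²·K/W
Q = A·ΔT/R = 57.78 × 16.04 / 2.2902 = 404.67 W

404.7 W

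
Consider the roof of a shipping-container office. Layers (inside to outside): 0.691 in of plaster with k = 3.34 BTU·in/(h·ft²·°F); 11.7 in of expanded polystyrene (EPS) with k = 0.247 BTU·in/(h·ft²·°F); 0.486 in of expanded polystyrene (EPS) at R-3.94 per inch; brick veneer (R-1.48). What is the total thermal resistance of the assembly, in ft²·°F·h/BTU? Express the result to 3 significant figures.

0.691/3.34 = 0.2069
11.7/0.247 = 47.37
0.486 × 3.94 = 1.915
R_total = 0.2069 + 47.37 + 1.915 + 1.48 = 50.97 ft²·°F·h/BTU

51.0 ft²·°F·h/BTU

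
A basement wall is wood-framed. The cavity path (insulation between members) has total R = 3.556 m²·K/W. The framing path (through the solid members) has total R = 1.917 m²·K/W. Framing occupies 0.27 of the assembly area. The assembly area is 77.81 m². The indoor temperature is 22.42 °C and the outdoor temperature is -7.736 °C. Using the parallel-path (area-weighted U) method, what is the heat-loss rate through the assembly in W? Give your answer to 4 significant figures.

812.2 W

U_eff = 0.73/3.556 + 0.27/1.917 = 0.20529 + 0.14085 = 0.34613
R_eff = 1/U_eff = 2.8891 m²·K/W
Q = 77.81 × (22.42 − (-7.736)) / 2.8891 = 812.18 W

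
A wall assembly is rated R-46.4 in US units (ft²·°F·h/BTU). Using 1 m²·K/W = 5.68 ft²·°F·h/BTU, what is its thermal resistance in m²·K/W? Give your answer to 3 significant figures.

8.17 m²·K/W

R_SI = 46.4/5.68 = 8.169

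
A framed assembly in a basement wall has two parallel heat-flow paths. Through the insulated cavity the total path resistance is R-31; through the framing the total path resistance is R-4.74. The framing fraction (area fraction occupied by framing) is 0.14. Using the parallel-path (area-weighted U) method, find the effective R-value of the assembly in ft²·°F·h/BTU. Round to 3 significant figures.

17.5 ft²·°F·h/BTU

U_eff = 0.86/31 + 0.14/4.74 = 0.02774 + 0.02954 = 0.05728
R_eff = 1/U_eff = 17.46 ft²·°F·h/BTU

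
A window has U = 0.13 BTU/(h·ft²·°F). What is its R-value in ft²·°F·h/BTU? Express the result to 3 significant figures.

R = 1/U = 1/0.13 = 7.692

7.69 ft²·°F·h/BTU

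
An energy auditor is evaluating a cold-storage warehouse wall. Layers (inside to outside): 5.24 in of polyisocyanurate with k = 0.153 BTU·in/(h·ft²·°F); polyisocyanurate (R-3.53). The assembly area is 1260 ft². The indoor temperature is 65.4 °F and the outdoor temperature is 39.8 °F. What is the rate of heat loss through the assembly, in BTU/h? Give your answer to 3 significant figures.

5.24/0.153 = 34.25
R_total = 34.25 + 3.53 = 37.78 ft²·°F·h/BTU
Q = A·ΔT/R = 1260 × (65.4 − 39.8) / 37.78 = 853.8 BTU/h

854 BTU/h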